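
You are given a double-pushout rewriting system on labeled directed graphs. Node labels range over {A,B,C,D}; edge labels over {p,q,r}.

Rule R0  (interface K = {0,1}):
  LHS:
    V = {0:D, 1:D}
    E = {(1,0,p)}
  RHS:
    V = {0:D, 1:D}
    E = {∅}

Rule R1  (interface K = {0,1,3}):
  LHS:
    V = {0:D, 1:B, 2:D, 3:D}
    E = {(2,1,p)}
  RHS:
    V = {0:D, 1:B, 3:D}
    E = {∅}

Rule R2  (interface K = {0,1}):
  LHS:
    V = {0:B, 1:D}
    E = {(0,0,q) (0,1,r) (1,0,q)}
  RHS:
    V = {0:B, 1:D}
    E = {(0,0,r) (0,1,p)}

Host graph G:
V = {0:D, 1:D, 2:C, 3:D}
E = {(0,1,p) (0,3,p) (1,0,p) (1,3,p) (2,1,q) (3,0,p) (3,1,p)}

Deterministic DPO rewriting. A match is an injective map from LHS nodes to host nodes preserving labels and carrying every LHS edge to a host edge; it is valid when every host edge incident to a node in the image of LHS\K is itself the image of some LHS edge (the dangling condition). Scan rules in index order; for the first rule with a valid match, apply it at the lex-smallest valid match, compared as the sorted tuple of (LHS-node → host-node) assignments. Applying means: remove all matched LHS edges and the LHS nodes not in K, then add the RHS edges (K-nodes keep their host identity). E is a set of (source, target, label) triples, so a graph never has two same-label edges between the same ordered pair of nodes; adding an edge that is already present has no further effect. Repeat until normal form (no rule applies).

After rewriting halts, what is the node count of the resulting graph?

Answer: 4

Rewrite trace:
initial: |V|=4 |E|=7  E = 0-p->1 0-p->3 1-p->0 1-p->3 2-q->1 3-p->0 3-p->1
step 1: apply R0 at {0↦0, 1↦1}  → |V|=4 |E|=6  E = 0-p->1 0-p->3 1-p->3 2-q->1 3-p->0 3-p->1
step 2: apply R0 at {0↦0, 1↦3}  → |V|=4 |E|=5  E = 0-p->1 0-p->3 1-p->3 2-q->1 3-p->1
step 3: apply R0 at {0↦1, 1↦0}  → |V|=4 |E|=4  E = 0-p->3 1-p->3 2-q->1 3-p->1
step 4: apply R0 at {0↦1, 1↦3}  → |V|=4 |E|=3  E = 0-p->3 1-p->3 2-q->1
step 5: apply R0 at {0↦3, 1↦0}  → |V|=4 |E|=2  E = 1-p->3 2-q->1
step 6: apply R0 at {0↦3, 1↦1}  → |V|=4 |E|=1  E = 2-q->1
final graph: no rule applies after step 6
NF nodes: {0:D, 1:D, 2:C, 3:D}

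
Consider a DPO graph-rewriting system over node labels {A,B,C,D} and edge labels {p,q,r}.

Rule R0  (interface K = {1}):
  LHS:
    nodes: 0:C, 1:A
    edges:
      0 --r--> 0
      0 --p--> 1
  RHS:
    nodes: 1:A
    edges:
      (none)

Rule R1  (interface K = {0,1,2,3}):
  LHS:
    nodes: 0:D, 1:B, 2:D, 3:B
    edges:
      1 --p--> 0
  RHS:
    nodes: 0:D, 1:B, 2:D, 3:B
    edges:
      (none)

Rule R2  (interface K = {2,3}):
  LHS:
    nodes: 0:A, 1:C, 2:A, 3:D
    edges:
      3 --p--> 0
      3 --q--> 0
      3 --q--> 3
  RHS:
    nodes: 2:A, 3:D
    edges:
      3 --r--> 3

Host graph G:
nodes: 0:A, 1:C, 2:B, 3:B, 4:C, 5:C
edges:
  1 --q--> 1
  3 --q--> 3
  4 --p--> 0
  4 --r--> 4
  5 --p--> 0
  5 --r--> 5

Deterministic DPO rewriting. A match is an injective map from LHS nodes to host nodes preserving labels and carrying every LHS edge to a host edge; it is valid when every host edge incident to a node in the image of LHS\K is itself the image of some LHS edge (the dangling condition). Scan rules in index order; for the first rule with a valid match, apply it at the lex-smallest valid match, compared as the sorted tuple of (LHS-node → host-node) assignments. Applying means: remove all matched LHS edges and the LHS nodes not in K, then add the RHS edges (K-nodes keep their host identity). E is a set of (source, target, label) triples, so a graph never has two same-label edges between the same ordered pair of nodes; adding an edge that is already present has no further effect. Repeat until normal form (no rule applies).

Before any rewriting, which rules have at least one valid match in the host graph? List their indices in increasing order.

Answer: [R0]

Rewrite trace:
R0: 2 valid matches — {0↦4, 1↦0}, {0↦5, 1↦0}
R1: no valid match — LHS pattern not found
R2: no valid match — LHS pattern not found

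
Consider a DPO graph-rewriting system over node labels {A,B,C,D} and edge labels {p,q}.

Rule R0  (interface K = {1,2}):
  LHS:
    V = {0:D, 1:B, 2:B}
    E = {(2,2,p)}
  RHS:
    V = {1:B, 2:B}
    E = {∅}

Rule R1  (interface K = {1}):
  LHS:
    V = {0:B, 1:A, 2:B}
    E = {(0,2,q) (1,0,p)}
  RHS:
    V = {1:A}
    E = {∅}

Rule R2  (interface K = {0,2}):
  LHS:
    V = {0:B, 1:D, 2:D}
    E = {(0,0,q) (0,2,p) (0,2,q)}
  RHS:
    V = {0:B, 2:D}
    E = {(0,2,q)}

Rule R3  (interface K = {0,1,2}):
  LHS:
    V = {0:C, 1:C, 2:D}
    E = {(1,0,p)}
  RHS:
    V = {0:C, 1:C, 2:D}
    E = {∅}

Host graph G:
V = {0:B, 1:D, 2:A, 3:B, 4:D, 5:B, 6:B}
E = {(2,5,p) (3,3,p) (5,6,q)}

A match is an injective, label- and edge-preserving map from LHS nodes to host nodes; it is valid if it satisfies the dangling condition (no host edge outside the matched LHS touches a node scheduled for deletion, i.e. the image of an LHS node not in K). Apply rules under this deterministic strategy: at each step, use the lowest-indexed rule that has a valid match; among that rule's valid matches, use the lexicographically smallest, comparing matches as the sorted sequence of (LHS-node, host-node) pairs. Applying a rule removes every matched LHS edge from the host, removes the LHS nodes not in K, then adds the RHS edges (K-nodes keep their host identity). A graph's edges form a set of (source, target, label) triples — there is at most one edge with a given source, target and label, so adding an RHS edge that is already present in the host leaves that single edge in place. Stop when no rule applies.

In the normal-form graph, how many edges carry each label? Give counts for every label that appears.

start.  V:7 E:3  edges: 2-p->5 3-p->3 5-q->6
1. fire R0 via {0↦1, 1↦0, 2↦3}  →  V:6 E:2  edges: 2-p->5 5-q->6
2. fire R1 via {0↦5, 1↦2, 2↦6}  →  V:4 E:0  edges: ∅
normal form: no rule applies after step 2
NF edges: []

Answer: (no edges)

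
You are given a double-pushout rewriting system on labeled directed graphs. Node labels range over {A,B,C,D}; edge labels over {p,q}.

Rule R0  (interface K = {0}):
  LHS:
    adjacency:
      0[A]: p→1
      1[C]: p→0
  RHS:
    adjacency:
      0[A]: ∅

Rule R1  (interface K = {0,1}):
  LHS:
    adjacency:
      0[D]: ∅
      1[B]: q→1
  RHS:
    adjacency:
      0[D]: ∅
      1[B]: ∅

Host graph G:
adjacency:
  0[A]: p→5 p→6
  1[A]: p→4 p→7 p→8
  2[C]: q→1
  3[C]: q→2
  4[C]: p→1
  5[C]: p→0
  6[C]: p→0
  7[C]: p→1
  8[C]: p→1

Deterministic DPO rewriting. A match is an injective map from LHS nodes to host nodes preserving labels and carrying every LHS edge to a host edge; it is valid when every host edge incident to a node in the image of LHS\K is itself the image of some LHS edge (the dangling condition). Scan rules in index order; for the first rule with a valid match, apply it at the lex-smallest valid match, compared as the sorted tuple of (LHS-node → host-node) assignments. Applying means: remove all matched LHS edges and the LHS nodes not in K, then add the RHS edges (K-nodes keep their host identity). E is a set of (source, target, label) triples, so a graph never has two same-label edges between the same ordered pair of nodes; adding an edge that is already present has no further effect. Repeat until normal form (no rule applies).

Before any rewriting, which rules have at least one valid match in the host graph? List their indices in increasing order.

R0: 5 valid matches — {0↦0, 1↦5}, {0↦0, 1↦6}, {0↦1, 1↦4} (+2 more)
R1: no valid match — LHS pattern not found

Answer: [R0]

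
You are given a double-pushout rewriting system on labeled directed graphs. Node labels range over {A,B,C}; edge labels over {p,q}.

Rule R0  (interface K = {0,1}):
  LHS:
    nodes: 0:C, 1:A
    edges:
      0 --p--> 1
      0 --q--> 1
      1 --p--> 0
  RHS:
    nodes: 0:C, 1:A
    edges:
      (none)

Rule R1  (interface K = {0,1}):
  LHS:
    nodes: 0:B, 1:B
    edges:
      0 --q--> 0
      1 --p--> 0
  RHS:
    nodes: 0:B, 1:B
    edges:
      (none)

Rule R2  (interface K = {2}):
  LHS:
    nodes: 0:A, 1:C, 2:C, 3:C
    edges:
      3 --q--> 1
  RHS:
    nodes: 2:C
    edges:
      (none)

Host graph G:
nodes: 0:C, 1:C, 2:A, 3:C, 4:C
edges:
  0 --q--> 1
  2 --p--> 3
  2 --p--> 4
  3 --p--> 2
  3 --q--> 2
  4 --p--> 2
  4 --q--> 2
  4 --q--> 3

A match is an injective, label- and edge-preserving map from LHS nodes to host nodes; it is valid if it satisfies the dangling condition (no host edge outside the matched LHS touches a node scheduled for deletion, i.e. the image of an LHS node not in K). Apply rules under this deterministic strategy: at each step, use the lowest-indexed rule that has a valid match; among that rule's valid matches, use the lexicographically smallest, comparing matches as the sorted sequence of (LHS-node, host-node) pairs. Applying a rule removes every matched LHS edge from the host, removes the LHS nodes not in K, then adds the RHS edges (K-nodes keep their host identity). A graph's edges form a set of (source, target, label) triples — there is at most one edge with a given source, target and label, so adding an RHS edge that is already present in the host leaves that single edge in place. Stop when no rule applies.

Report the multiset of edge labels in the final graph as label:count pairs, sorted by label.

start.  V:5 E:8  edges: 0-q->1 2-p->3 2-p->4 3-p->2 3-q->2 4-p->2 4-q->2 4-q->3
1. fire R0 via {0↦3, 1↦2}  →  V:5 E:5  edges: 0-q->1 2-p->4 4-p->2 4-q->2 4-q->3
2. fire R0 via {0↦4, 1↦2}  →  V:5 E:2  edges: 0-q->1 4-q->3
3. fire R2 via {0↦2, 1↦1, 2↦3, 3↦0}  →  V:2 E:1  edges: 4-q->3
final graph: no rule applies after step 3
NF edges: [(4, 3, 'q')]

Answer: q:1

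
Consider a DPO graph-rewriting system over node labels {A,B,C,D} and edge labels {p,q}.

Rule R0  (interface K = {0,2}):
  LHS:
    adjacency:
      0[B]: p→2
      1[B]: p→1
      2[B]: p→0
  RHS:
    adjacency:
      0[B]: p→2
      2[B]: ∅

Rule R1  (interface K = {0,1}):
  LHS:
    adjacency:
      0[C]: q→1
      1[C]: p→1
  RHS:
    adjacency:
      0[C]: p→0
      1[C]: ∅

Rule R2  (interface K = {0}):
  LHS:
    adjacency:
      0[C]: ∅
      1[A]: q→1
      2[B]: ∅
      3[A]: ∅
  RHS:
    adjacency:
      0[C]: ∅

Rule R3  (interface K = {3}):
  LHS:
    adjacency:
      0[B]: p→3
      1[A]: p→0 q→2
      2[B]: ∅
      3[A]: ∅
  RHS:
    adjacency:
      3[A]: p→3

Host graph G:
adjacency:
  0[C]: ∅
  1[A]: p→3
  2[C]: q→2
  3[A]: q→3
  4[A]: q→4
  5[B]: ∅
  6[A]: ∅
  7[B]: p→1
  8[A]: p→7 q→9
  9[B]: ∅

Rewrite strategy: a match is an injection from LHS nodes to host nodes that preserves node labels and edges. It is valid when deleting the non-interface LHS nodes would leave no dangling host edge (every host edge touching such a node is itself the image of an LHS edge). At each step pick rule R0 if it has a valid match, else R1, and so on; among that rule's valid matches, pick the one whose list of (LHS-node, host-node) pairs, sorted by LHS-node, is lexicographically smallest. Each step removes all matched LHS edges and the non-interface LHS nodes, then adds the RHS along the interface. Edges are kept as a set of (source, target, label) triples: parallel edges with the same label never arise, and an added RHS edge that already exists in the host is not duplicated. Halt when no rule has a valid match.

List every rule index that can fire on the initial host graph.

R0: no valid match — LHS pattern not found
R1: no valid match — LHS pattern not found
R2: 2 valid matches — {0↦0, 1↦4, 2↦5, 3↦6}, {0↦2, 1↦4, 2↦5, 3↦6}
R3: 1 valid match — {0↦7, 1↦8, 2↦9, 3↦1}

Answer: [R2,R3]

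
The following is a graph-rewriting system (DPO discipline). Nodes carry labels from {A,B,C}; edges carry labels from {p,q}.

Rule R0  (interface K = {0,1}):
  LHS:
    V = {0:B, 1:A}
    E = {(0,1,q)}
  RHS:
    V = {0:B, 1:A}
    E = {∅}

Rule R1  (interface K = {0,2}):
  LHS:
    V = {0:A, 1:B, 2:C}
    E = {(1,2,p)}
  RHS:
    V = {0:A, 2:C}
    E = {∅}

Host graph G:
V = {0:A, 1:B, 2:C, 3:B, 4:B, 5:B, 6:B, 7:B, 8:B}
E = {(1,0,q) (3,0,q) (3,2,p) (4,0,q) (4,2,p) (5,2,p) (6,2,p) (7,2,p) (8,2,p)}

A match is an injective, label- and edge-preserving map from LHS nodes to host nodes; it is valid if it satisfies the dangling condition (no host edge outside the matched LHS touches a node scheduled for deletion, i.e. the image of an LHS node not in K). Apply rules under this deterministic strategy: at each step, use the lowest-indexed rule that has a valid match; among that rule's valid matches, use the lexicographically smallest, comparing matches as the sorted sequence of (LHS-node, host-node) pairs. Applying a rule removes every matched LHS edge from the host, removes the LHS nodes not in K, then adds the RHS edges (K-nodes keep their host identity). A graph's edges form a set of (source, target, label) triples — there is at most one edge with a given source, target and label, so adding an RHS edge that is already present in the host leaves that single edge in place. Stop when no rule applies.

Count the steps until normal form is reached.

[0] host  ⇒  9 nodes, 9 edges  {1-q->0 3-q->0 3-p->2 4-q->0 4-p->2 5-p->2 6-p->2 7-p->2 8-p->2}
[1] R0 @ {0↦1, 1↦0}  ⇒  9 nodes, 8 edges  {3-q->0 3-p->2 4-q->0 4-p->2 5-p->2 6-p->2 7-p->2 8-p->2}
[2] R0 @ {0↦3, 1↦0}  ⇒  9 nodes, 7 edges  {3-p->2 4-q->0 4-p->2 5-p->2 6-p->2 7-p->2 8-p->2}
[3] R0 @ {0↦4, 1↦0}  ⇒  9 nodes, 6 edges  {3-p->2 4-p->2 5-p->2 6-p->2 7-p->2 8-p->2}
[4] R1 @ {0↦0, 1↦3, 2↦2}  ⇒  8 nodes, 5 edges  {4-p->2 5-p->2 6-p->2 7-p->2 8-p->2}
[5] R1 @ {0↦0, 1↦4, 2↦2}  ⇒  7 nodes, 4 edges  {5-p->2 6-p->2 7-p->2 8-p->2}
[6] R1 @ {0↦0, 1↦5, 2↦2}  ⇒  6 nodes, 3 edges  {6-p->2 7-p->2 8-p->2}
[7] R1 @ {0↦0, 1↦6, 2↦2}  ⇒  5 nodes, 2 edges  {7-p->2 8-p->2}
[8] R1 @ {0↦0, 1↦7, 2↦2}  ⇒  4 nodes, 1 edges  {8-p->2}
[9] R1 @ {0↦0, 1↦8, 2↦2}  ⇒  3 nodes, 0 edges  {∅}
normal form: no rule applies after step 9

Answer: 9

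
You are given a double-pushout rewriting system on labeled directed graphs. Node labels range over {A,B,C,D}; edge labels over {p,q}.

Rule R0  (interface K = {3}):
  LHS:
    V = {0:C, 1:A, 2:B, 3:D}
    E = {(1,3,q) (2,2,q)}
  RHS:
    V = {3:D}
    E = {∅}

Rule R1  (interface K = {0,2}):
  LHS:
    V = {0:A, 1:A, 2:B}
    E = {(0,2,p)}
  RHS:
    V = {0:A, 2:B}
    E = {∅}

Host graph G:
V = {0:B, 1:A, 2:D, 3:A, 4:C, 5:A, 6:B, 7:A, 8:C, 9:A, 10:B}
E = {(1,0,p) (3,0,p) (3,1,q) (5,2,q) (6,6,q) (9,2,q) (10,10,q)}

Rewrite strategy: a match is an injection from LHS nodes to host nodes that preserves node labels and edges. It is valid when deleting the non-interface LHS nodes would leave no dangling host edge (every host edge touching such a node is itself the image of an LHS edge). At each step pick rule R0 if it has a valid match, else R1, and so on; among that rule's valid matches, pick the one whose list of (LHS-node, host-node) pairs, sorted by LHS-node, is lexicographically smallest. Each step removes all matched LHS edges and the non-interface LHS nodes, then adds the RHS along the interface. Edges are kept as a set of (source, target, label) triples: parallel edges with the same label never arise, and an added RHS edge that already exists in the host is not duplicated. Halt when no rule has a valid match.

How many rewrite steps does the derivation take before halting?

start.  V:11 E:7  edges: 1-p->0 3-p->0 3-q->1 5-q->2 6-q->6 9-q->2 10-q->10
1. fire R0 via {0↦4, 1↦5, 2↦6, 3↦2}  →  V:8 E:5  edges: 1-p->0 3-p->0 3-q->1 9-q->2 10-q->10
2. fire R0 via {0↦8, 1↦9, 2↦10, 3↦2}  →  V:5 E:3  edges: 1-p->0 3-p->0 3-q->1
3. fire R1 via {0↦1, 1↦7, 2↦0}  →  V:4 E:2  edges: 3-p->0 3-q->1
halt: no rule applies after step 3

Answer: 3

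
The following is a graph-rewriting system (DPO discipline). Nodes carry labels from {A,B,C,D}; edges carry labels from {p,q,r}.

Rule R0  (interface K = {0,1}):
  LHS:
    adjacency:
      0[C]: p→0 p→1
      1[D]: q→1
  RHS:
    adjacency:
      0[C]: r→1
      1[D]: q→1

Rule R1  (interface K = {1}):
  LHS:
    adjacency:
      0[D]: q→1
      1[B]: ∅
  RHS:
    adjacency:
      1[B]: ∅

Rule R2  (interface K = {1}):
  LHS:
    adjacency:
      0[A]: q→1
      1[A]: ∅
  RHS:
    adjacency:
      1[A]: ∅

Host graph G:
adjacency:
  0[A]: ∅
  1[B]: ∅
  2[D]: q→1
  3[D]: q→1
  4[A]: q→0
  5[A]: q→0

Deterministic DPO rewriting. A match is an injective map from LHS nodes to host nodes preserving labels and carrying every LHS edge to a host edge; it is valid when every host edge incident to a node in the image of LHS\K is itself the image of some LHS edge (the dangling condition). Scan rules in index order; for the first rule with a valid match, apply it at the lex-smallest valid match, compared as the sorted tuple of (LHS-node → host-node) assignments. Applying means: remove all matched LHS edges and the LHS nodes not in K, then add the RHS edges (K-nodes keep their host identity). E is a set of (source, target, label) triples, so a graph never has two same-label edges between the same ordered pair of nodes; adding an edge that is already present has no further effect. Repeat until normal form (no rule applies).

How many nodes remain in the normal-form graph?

[0] host  ⇒  6 nodes, 4 edges  {2-q->1 3-q->1 4-q->0 5-q->0}
[1] R1 @ {0↦2, 1↦1}  ⇒  5 nodes, 3 edges  {3-q->1 4-q->0 5-q->0}
[2] R1 @ {0↦3, 1↦1}  ⇒  4 nodes, 2 edges  {4-q->0 5-q->0}
[3] R2 @ {0↦4, 1↦0}  ⇒  3 nodes, 1 edges  {5-q->0}
[4] R2 @ {0↦5, 1↦0}  ⇒  2 nodes, 0 edges  {∅}
final graph: no rule applies after step 4
NF nodes: {0:A, 1:B}

Answer: 2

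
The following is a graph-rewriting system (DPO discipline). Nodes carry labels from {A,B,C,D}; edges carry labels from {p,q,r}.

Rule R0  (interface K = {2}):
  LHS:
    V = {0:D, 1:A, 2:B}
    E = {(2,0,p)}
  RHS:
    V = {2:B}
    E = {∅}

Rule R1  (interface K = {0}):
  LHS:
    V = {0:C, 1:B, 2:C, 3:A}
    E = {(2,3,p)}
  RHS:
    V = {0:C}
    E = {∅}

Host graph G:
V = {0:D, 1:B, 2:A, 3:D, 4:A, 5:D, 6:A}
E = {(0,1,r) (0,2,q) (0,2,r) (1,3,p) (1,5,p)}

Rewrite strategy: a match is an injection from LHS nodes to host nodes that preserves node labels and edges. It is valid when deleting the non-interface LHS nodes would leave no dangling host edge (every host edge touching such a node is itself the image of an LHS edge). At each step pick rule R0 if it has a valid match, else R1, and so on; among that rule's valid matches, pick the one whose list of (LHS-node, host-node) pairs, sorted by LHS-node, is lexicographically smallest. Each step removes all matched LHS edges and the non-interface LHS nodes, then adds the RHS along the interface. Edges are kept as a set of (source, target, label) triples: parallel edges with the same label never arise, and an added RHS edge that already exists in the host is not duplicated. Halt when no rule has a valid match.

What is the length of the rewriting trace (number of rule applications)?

Answer: 2

Derivation:
start.  V:7 E:5  edges: 0-r->1 0-q->2 0-r->2 1-p->3 1-p->5
1. fire R0 via {0↦3, 1↦4, 2↦1}  →  V:5 E:4  edges: 0-r->1 0-q->2 0-r->2 1-p->5
2. fire R0 via {0↦5, 1↦6, 2↦1}  →  V:3 E:3  edges: 0-r->1 0-q->2 0-r->2
final graph: no rule applies after step 2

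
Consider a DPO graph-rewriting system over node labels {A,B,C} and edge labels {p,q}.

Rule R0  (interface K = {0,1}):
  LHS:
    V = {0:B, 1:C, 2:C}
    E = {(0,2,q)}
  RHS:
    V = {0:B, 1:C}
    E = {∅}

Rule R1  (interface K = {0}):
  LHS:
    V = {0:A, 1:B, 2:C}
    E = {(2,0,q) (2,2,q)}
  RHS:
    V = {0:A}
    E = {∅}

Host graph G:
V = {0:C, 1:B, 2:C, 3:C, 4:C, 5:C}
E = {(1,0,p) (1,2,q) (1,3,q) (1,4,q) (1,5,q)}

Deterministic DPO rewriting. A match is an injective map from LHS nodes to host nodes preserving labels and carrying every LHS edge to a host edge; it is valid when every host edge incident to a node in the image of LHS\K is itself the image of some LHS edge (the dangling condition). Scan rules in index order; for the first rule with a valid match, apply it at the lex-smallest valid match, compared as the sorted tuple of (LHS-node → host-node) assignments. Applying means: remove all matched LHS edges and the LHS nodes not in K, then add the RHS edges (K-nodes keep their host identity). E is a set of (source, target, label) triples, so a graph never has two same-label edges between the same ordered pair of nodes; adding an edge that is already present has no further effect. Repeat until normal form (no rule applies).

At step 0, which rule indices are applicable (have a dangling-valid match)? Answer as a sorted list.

R0: 16 valid matches — {0↦1, 1↦0, 2↦2}, {0↦1, 1↦0, 2↦3}, {0↦1, 1↦0, 2↦4} (+13 more)
R1: no valid match — LHS pattern not found

Answer: [R0]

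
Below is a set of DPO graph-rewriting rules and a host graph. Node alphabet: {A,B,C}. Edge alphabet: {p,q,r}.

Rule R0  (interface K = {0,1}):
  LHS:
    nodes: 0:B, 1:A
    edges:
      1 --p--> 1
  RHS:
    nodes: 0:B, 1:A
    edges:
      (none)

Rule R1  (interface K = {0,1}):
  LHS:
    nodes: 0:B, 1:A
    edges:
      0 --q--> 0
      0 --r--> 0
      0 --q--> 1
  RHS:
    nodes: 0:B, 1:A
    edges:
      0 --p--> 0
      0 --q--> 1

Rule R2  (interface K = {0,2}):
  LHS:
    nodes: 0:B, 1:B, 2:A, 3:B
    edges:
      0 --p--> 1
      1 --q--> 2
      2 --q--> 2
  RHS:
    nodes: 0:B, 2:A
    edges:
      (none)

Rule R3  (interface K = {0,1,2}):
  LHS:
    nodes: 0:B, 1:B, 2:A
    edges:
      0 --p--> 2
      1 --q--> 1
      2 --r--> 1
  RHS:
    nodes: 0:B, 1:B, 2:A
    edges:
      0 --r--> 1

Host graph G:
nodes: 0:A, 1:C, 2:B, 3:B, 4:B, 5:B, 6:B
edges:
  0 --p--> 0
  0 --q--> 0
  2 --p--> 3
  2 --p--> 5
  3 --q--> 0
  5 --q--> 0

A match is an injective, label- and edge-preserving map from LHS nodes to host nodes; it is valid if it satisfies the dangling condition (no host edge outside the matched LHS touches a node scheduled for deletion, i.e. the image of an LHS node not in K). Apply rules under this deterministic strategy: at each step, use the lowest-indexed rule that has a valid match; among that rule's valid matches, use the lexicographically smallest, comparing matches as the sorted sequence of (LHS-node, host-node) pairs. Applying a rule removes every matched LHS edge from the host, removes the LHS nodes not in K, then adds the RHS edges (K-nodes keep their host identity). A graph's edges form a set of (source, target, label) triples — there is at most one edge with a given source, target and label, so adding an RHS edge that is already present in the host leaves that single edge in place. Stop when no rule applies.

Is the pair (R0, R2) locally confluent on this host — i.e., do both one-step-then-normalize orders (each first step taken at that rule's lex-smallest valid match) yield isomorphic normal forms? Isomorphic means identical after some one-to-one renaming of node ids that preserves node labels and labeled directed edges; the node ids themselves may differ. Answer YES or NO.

Answer: YES

Derivation:
branch R0-first: apply at {0↦2, 1↦0} → |E|=5, then 1 more step(s) → NF |V|=5 |E|=2 V={0:A, 1:C, 2:B, 5:B, 6:B} E=2-p->5 5-q->0
branch R2-first: apply at {0↦2, 1↦3, 2↦0, 3↦4} → |E|=3, then 1 more step(s) → NF |V|=5 |E|=2 V={0:A, 1:C, 2:B, 5:B, 6:B} E=2-p->5 5-q->0
graphs isomorphic (equal up to label-preserving node renaming)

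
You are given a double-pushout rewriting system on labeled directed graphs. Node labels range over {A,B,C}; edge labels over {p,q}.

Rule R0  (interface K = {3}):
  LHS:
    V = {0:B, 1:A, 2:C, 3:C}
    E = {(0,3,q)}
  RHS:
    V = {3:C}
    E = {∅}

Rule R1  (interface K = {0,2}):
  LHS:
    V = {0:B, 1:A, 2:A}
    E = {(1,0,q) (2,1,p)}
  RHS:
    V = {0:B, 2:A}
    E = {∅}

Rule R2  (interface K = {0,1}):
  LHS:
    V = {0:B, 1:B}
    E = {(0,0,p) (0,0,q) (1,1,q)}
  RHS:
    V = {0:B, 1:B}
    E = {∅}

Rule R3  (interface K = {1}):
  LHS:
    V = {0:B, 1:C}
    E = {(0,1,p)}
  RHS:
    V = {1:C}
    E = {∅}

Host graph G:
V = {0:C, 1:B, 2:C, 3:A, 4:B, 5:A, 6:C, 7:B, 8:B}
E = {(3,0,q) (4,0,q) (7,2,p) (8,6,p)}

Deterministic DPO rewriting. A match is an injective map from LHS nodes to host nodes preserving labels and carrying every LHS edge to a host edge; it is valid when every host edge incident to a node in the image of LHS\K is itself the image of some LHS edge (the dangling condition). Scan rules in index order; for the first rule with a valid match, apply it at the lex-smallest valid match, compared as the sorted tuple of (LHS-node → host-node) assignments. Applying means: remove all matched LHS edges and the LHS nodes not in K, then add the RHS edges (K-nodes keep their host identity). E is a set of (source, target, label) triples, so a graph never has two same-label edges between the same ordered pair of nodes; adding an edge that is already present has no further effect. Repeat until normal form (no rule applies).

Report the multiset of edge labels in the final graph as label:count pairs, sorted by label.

[0] host  ⇒  9 nodes, 4 edges  {3-q->0 4-q->0 7-p->2 8-p->6}
[1] R3 @ {0↦7, 1↦2}  ⇒  8 nodes, 3 edges  {3-q->0 4-q->0 8-p->6}
[2] R0 @ {0↦4, 1↦5, 2↦2, 3↦0}  ⇒  5 nodes, 2 edges  {3-q->0 8-p->6}
[3] R3 @ {0↦8, 1↦6}  ⇒  4 nodes, 1 edges  {3-q->0}
normal form: no rule applies after step 3
NF edges: [(3, 0, 'q')]

Answer: q:1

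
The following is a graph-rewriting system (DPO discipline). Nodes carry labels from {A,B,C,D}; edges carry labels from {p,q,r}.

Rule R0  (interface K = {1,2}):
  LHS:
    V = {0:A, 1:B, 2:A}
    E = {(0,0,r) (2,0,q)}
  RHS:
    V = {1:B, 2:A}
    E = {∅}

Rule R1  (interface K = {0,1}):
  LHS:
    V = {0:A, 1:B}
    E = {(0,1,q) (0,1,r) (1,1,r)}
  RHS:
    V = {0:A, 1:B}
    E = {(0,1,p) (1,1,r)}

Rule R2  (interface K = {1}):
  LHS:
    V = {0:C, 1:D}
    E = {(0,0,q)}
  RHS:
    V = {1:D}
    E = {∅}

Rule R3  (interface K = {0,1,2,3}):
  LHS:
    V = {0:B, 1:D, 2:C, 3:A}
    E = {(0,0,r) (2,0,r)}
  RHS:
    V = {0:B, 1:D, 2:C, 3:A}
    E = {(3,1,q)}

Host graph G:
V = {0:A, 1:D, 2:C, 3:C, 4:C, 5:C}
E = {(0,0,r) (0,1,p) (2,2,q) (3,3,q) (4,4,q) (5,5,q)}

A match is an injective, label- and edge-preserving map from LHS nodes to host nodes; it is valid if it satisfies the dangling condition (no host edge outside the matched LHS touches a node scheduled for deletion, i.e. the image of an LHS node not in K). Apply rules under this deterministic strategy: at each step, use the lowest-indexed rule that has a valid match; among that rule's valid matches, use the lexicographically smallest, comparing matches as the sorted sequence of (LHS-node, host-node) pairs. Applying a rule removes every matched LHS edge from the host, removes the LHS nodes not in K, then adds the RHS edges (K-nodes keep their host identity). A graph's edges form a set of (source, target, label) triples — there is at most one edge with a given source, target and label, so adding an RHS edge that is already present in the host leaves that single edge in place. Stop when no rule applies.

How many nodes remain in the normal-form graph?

start.  V:6 E:6  edges: 0-r->0 0-p->1 2-q->2 3-q->3 4-q->4 5-q->5
1. fire R2 via {0↦2, 1↦1}  →  V:5 E:5  edges: 0-r->0 0-p->1 3-q->3 4-q->4 5-q->5
2. fire R2 via {0↦3, 1↦1}  →  V:4 E:4  edges: 0-r->0 0-p->1 4-q->4 5-q->5
3. fire R2 via {0↦4, 1↦1}  →  V:3 E:3  edges: 0-r->0 0-p->1 5-q->5
4. fire R2 via {0↦5, 1↦1}  →  V:2 E:2  edges: 0-r->0 0-p->1
final graph: no rule applies after step 4
NF nodes: {0:A, 1:D}

Answer: 2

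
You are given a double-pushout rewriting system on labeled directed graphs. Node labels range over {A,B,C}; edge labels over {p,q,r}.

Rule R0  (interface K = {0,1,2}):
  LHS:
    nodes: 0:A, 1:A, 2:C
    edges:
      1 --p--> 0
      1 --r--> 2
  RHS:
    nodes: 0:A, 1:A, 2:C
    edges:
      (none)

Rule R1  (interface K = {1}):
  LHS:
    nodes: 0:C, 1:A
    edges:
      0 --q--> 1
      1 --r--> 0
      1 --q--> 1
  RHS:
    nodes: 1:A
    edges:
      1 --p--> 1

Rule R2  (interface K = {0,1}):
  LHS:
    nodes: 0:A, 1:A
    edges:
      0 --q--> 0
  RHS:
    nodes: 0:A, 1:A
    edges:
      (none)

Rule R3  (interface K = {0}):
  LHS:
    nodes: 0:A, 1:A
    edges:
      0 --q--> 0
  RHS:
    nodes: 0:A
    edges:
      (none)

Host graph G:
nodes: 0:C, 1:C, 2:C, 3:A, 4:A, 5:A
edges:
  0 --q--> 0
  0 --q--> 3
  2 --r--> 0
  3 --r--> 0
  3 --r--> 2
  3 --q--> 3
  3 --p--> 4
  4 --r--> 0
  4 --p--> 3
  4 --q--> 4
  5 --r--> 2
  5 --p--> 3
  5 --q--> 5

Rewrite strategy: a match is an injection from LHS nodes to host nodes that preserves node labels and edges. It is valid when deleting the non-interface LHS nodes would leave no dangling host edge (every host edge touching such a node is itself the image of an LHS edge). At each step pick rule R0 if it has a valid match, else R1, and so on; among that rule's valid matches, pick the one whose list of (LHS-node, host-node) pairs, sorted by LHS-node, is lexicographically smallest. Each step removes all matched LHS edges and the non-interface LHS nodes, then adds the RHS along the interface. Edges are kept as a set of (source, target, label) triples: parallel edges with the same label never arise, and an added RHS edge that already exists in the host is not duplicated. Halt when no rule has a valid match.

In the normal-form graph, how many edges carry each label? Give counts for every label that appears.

Answer: q:2 r:2

Steps:
[0] host  ⇒  6 nodes, 13 edges  {0-q->0 0-q->3 2-r->0 3-r->0 3-r->2 3-q->3 3-p->4 4-r->0 4-p->3 4-q->4 5-r->2 5-p->3 5-q->5}
[1] R0 @ {0↦3, 1↦4, 2↦0}  ⇒  6 nodes, 11 edges  {0-q->0 0-q->3 2-r->0 3-r->0 3-r->2 3-q->3 3-p->4 4-q->4 5-r->2 5-p->3 5-q->5}
[2] R0 @ {0↦3, 1↦5, 2↦2}  ⇒  6 nodes, 9 edges  {0-q->0 0-q->3 2-r->0 3-r->0 3-r->2 3-q->3 3-p->4 4-q->4 5-q->5}
[3] R0 @ {0↦4, 1↦3, 2↦0}  ⇒  6 nodes, 7 edges  {0-q->0 0-q->3 2-r->0 3-r->2 3-q->3 4-q->4 5-q->5}
[4] R2 @ {0↦3, 1↦4}  ⇒  6 nodes, 6 edges  {0-q->0 0-q->3 2-r->0 3-r->2 4-q->4 5-q->5}
[5] R2 @ {0↦4, 1↦3}  ⇒  6 nodes, 5 edges  {0-q->0 0-q->3 2-r->0 3-r->2 5-q->5}
[6] R2 @ {0↦5, 1↦3}  ⇒  6 nodes, 4 edges  {0-q->0 0-q->3 2-r->0 3-r->2}
normal form: no rule applies after step 6
NF edges: [(0, 0, 'q'), (0, 3, 'q'), (2, 0, 'r'), (3, 2, 'r')]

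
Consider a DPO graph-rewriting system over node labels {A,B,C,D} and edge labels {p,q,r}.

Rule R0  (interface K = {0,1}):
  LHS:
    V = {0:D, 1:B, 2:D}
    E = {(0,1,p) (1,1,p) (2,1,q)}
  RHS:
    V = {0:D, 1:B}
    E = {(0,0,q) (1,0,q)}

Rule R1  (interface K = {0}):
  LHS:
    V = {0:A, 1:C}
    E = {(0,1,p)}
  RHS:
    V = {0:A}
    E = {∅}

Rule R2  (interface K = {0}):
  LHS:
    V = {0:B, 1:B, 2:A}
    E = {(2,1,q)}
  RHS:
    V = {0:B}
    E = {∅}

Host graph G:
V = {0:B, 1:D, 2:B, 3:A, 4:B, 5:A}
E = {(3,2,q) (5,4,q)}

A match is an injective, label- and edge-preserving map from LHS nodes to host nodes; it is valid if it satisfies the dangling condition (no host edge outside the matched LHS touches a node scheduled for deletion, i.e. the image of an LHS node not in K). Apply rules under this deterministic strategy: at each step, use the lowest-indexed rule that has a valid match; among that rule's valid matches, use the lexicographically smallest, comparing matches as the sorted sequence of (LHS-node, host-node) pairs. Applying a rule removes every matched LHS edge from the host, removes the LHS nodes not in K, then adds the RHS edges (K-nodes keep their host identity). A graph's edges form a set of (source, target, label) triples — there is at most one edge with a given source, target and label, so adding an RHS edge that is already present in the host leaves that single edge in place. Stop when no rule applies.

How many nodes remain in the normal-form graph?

start.  V:6 E:2  edges: 3-q->2 5-q->4
1. fire R2 via {0↦0, 1↦2, 2↦3}  →  V:4 E:1  edges: 5-q->4
2. fire R2 via {0↦0, 1↦4, 2↦5}  →  V:2 E:0  edges: ∅
final graph: no rule applies after step 2
NF nodes: {0:B, 1:D}

Answer: 2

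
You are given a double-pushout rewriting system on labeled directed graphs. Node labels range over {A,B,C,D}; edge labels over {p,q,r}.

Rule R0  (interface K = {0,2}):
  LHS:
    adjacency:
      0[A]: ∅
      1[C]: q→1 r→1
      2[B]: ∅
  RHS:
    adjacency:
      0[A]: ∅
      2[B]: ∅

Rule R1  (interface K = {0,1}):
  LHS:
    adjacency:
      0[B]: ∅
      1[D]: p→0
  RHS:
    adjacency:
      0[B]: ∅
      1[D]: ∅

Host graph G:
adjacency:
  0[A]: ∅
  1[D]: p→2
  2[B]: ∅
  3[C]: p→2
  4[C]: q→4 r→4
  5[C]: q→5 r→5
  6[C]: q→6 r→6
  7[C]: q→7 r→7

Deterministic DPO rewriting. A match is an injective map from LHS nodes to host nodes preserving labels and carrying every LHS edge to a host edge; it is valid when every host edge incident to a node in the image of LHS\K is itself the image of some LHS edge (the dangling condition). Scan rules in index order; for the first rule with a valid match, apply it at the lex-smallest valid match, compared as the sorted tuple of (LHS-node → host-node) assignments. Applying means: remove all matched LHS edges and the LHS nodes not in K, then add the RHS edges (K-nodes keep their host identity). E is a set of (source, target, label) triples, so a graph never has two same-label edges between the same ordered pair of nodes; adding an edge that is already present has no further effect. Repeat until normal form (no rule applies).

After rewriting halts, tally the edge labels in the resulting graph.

Answer: p:1

Rewrite trace:
start.  V:8 E:10  edges: 1-p->2 3-p->2 4-q->4 4-r->4 5-q->5 5-r->5 6-q->6 6-r->6 7-q->7 7-r->7
1. fire R0 via {0↦0, 1↦4, 2↦2}  →  V:7 E:8  edges: 1-p->2 3-p->2 5-q->5 5-r->5 6-q->6 6-r->6 7-q->7 7-r->7
2. fire R0 via {0↦0, 1↦5, 2↦2}  →  V:6 E:6  edges: 1-p->2 3-p->2 6-q->6 6-r->6 7-q->7 7-r->7
3. fire R0 via {0↦0, 1↦6, 2↦2}  →  V:5 E:4  edges: 1-p->2 3-p->2 7-q->7 7-r->7
4. fire R0 via {0↦0, 1↦7, 2↦2}  →  V:4 E:2  edges: 1-p->2 3-p->2
5. fire R1 via {0↦2, 1↦1}  →  V:4 E:1  edges: 3-p->2
halt: no rule applies after step 5
NF edges: [(3, 2, 'p')]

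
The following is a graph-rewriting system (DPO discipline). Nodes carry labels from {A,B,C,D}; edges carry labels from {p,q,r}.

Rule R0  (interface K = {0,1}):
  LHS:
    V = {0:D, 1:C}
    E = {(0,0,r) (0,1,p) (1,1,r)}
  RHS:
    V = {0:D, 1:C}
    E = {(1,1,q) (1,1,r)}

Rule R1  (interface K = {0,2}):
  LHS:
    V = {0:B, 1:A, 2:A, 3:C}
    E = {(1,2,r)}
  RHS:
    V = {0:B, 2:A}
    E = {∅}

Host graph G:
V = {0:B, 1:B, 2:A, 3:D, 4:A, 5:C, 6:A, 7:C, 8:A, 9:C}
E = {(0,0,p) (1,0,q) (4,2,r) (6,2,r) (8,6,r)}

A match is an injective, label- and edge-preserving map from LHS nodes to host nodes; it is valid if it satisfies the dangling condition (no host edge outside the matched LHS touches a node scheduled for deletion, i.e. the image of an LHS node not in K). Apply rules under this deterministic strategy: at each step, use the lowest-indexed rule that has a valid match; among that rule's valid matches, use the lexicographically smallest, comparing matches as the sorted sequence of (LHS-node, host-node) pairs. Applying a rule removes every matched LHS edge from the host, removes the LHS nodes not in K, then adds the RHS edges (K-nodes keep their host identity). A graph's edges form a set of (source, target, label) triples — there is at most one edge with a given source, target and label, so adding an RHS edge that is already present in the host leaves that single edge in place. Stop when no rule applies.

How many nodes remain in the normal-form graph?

initial: |V|=10 |E|=5  E = 0-p->0 1-q->0 4-r->2 6-r->2 8-r->6
step 1: apply R1 at {0↦0, 1↦4, 2↦2, 3↦5}  → |V|=8 |E|=4  E = 0-p->0 1-q->0 6-r->2 8-r->6
step 2: apply R1 at {0↦0, 1↦8, 2↦6, 3↦7}  → |V|=6 |E|=3  E = 0-p->0 1-q->0 6-r->2
step 3: apply R1 at {0↦0, 1↦6, 2↦2, 3↦9}  → |V|=4 |E|=2  E = 0-p->0 1-q->0
normal form: no rule applies after step 3
NF nodes: {0:B, 1:B, 2:A, 3:D}

Answer: 4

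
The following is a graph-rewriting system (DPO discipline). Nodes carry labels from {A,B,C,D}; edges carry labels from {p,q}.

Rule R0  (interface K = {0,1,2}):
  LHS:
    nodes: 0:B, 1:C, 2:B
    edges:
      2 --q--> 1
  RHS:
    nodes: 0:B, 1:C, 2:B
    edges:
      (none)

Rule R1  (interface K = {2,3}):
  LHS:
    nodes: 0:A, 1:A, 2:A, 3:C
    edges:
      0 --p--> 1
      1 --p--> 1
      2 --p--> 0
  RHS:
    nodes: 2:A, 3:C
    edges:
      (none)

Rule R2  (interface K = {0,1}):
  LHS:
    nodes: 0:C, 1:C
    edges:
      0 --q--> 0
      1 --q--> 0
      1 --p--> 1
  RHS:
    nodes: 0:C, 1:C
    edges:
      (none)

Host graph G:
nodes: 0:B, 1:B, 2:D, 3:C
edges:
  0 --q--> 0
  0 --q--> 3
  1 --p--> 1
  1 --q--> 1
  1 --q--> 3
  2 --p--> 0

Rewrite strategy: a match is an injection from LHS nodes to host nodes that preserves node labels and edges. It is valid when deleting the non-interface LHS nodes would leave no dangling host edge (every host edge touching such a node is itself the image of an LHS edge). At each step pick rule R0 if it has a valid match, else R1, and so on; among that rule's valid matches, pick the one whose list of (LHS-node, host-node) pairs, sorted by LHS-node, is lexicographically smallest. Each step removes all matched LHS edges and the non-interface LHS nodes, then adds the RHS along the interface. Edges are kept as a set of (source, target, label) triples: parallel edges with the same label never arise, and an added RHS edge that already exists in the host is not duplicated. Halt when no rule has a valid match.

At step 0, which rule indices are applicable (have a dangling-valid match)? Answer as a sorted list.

R0: 2 valid matches — {0↦0, 1↦3, 2↦1}, {0↦1, 1↦3, 2↦0}
R1: no valid match — LHS pattern not found
R2: no valid match — LHS pattern not found

Answer: [R0]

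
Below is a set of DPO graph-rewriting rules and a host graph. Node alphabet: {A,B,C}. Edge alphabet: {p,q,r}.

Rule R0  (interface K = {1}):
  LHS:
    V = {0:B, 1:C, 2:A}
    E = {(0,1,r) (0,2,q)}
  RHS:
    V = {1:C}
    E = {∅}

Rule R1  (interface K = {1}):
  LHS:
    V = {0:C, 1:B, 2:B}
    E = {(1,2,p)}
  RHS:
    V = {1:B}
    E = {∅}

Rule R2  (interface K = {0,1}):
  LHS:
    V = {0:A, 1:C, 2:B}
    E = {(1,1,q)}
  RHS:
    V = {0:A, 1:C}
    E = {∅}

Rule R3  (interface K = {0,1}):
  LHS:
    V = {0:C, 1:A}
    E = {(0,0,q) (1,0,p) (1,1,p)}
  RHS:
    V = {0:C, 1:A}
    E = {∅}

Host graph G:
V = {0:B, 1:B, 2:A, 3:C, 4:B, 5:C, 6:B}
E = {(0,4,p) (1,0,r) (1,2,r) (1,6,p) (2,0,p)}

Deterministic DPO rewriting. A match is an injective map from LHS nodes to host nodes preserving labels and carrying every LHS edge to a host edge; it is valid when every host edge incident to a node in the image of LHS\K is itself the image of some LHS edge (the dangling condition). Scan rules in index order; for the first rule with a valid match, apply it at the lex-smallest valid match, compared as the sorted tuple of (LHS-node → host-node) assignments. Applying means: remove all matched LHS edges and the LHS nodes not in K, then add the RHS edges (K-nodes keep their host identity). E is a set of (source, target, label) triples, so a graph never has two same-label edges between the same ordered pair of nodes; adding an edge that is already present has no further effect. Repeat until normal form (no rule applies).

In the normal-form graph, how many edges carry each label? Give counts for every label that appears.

initial: |V|=7 |E|=5  E = 0-p->4 1-r->0 1-r->2 1-p->6 2-p->0
step 1: apply R1 at {0↦3, 1↦0, 2↦4}  → |V|=5 |E|=4  E = 1-r->0 1-r->2 1-p->6 2-p->0
step 2: apply R1 at {0↦5, 1↦1, 2↦6}  → |V|=3 |E|=3  E = 1-r->0 1-r->2 2-p->0
halt: no rule applies after step 2
NF edges: [(1, 0, 'r'), (1, 2, 'r'), (2, 0, 'p')]

Answer: p:1 r:2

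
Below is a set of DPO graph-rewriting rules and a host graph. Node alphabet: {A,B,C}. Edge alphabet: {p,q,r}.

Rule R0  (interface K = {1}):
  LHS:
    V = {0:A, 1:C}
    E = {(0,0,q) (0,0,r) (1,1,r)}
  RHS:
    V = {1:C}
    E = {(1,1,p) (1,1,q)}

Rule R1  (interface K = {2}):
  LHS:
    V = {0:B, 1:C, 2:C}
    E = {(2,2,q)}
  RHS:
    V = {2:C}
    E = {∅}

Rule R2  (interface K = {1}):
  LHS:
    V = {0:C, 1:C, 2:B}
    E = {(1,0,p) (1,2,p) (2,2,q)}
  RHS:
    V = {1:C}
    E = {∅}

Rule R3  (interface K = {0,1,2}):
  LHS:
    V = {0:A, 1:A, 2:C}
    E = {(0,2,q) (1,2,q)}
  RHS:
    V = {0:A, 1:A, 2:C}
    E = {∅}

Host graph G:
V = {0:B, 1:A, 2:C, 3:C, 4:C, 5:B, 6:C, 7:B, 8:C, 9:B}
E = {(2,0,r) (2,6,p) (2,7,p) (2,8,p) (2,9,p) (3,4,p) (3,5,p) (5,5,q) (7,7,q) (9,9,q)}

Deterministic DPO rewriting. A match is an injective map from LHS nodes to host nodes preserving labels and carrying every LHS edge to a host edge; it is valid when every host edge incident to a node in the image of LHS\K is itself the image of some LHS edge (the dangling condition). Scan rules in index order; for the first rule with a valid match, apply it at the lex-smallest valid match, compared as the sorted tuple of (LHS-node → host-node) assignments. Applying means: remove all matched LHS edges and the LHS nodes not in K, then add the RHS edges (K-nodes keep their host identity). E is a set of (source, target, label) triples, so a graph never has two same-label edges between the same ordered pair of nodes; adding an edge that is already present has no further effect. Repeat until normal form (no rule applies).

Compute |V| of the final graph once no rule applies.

[0] host  ⇒  10 nodes, 10 edges  {2-r->0 2-p->6 2-p->7 2-p->8 2-p->9 3-p->4 3-p->5 5-q->5 7-q->7 9-q->9}
[1] R2 @ {0↦4, 1↦3, 2↦5}  ⇒  8 nodes, 7 edges  {2-r->0 2-p->6 2-p->7 2-p->8 2-p->9 7-q->7 9-q->9}
[2] R2 @ {0↦6, 1↦2, 2↦7}  ⇒  6 nodes, 4 edges  {2-r->0 2-p->8 2-p->9 9-q->9}
[3] R2 @ {0↦8, 1↦2, 2↦9}  ⇒  4 nodes, 1 edges  {2-r->0}
normal form: no rule applies after step 3
NF nodes: {0:B, 1:A, 2:C, 3:C}

Answer: 4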